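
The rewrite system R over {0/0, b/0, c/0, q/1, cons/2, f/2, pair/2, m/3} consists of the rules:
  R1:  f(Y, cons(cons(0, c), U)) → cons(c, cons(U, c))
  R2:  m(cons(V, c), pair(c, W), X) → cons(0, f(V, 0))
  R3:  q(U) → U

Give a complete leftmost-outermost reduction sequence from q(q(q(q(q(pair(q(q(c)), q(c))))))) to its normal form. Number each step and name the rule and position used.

pair(c, c)

1. q(q(q(q(q(pair(q(q(c)), q(c)))))))  →  q(q(q(q(pair(q(q(c)), q(c))))))   [R3 at ε]
2. q(q(q(q(pair(q(q(c)), q(c))))))  →  q(q(q(pair(q(q(c)), q(c)))))   [R3 at ε]
3. q(q(q(pair(q(q(c)), q(c)))))  →  q(q(pair(q(q(c)), q(c))))   [R3 at ε]
4. q(q(pair(q(q(c)), q(c))))  →  q(pair(q(q(c)), q(c)))   [R3 at ε]
5. q(pair(q(q(c)), q(c)))  →  pair(q(q(c)), q(c))   [R3 at ε]
6. pair(q(q(c)), q(c))  →  pair(q(c), q(c))   [R3 at 1]
7. pair(q(c), q(c))  →  pair(c, q(c))   [R3 at 1]
8. pair(c, q(c))  →  pair(c, c)   [R3 at 2]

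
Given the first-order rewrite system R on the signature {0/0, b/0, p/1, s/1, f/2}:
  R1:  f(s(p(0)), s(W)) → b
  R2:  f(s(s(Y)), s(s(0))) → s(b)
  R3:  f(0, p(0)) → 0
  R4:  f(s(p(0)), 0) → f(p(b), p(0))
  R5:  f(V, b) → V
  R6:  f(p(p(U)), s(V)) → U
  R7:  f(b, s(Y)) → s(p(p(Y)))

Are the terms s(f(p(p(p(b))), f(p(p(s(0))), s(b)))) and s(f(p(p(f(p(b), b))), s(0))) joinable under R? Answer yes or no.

Reduce t₁ = s(f(p(p(p(b))), f(p(p(s(0))), s(b)))):
1. s(f(p(p(p(b))), f(p(p(s(0))), s(b))))  →  s(f(p(p(p(b))), s(0)))   [R6 at 1.2]
2. s(f(p(p(p(b))), s(0)))  →  s(p(b))   [R6 at 1]

Reduce t₂ = s(f(p(p(f(p(b), b))), s(0))):
1. s(f(p(p(f(p(b), b))), s(0)))  →  s(f(p(b), b))   [R6 at 1]
2. s(f(p(b), b))  →  s(p(b))   [R5 at 1]

yes — NF(t₁) = s(p(b)), NF(t₂) = s(p(b))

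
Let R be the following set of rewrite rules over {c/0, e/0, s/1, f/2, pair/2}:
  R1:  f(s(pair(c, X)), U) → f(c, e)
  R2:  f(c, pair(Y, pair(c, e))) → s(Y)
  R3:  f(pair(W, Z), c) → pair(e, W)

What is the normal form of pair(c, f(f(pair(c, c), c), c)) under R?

1. pair(c, f(f(pair(c, c), c), c))  →  pair(c, f(pair(e, c), c))   [R3 at 2.1]
2. pair(c, f(pair(e, c), c))  →  pair(c, pair(e, e))   [R3 at 2]

pair(c, pair(e, e))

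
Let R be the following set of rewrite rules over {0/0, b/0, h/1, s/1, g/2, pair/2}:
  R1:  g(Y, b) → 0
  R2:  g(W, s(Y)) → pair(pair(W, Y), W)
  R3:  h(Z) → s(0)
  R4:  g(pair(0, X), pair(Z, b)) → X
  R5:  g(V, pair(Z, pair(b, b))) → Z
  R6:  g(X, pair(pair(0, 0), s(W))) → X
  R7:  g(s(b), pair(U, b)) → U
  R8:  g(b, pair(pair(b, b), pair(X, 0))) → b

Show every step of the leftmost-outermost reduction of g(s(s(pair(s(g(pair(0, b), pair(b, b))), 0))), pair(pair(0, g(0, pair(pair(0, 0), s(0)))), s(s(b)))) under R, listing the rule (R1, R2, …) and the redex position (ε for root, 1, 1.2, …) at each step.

s(s(pair(s(b), 0)))

1. g(s(s(pair(s(g(pair(0, b), pair(b, b))), 0))), pair(pair(0, g(0, pair(pair(0, 0), s(0)))), s(s(b))))  →  g(s(s(pair(s(b), 0))), pair(pair(0, g(0, pair(pair(0, 0), s(0)))), s(s(b))))   [R4 at 1.1.1.1.1]
2. g(s(s(pair(s(b), 0))), pair(pair(0, g(0, pair(pair(0, 0), s(0)))), s(s(b))))  →  g(s(s(pair(s(b), 0))), pair(pair(0, 0), s(s(b))))   [R6 at 2.1.2]
3. g(s(s(pair(s(b), 0))), pair(pair(0, 0), s(s(b))))  →  s(s(pair(s(b), 0)))   [R6 at ε]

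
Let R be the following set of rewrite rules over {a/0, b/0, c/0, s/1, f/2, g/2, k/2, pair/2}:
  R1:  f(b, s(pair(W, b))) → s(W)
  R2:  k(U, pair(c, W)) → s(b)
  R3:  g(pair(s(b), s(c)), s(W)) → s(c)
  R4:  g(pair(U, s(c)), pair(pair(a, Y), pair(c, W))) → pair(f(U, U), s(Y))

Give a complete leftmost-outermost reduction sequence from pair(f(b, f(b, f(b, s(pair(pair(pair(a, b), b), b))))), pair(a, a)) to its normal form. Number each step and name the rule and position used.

pair(s(a), pair(a, a))

1. pair(f(b, f(b, f(b, s(pair(pair(pair(a, b), b), b))))), pair(a, a))  →  pair(f(b, f(b, s(pair(pair(a, b), b)))), pair(a, a))   [R1 at 1.2.2]
2. pair(f(b, f(b, s(pair(pair(a, b), b)))), pair(a, a))  →  pair(f(b, s(pair(a, b))), pair(a, a))   [R1 at 1.2]
3. pair(f(b, s(pair(a, b))), pair(a, a))  →  pair(s(a), pair(a, a))   [R1 at 1]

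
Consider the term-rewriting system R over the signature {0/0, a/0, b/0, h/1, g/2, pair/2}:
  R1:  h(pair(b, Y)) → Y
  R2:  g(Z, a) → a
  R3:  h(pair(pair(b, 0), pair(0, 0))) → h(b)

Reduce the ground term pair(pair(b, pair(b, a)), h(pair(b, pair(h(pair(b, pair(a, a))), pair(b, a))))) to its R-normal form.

1. pair(pair(b, pair(b, a)), h(pair(b, pair(h(pair(b, pair(a, a))), pair(b, a)))))  →  pair(pair(b, pair(b, a)), pair(h(pair(b, pair(a, a))), pair(b, a)))   [R1 at 2]
2. pair(pair(b, pair(b, a)), pair(h(pair(b, pair(a, a))), pair(b, a)))  →  pair(pair(b, pair(b, a)), pair(pair(a, a), pair(b, a)))   [R1 at 2.1]

pair(pair(b, pair(b, a)), pair(pair(a, a), pair(b, a)))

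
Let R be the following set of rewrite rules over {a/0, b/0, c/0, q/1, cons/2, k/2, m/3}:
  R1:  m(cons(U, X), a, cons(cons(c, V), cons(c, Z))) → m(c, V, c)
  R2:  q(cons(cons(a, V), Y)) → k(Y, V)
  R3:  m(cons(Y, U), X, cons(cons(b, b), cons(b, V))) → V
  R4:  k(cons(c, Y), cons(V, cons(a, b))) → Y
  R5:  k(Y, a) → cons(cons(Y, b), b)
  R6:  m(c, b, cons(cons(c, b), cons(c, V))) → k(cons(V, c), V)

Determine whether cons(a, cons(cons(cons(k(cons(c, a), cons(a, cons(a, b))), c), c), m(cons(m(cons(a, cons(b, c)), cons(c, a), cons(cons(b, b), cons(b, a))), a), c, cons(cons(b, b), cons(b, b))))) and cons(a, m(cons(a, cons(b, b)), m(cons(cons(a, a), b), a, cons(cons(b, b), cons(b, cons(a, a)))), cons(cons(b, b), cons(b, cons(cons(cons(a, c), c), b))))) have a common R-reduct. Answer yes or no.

yes — NF(t₁) = cons(a, cons(cons(cons(a, c), c), b)), NF(t₂) = cons(a, cons(cons(cons(a, c), c), b))

Reduce t₁ = cons(a, cons(cons(cons(k(cons(c, a), cons(a, cons(a, b))), c), c), m(cons(m(cons(a, cons(b, c)), cons(c, a), cons(cons(b, b), cons(b, a))), a), c, cons(cons(b, b), cons(b, b))))):
1. cons(a, cons(cons(cons(k(cons(c, a), cons(a, cons(a, b))), c), c), m(cons(m(cons(a, cons(b, c)), cons(c, a), cons(cons(b, b), cons(b, a))), a), c, cons(cons(b, b), cons(b, b)))))  →  cons(a, cons(cons(cons(a, c), c), m(cons(m(cons(a, cons(b, c)), cons(c, a), cons(cons(b, b), cons(b, a))), a), c, cons(cons(b, b), cons(b, b)))))   [R4 at 2.1.1.1]
2. cons(a, cons(cons(cons(a, c), c), m(cons(m(cons(a, cons(b, c)), cons(c, a), cons(cons(b, b), cons(b, a))), a), c, cons(cons(b, b), cons(b, b)))))  →  cons(a, cons(cons(cons(a, c), c), b))   [R3 at 2.2]

Reduce t₂ = cons(a, m(cons(a, cons(b, b)), m(cons(cons(a, a), b), a, cons(cons(b, b), cons(b, cons(a, a)))), cons(cons(b, b), cons(b, cons(cons(cons(a, c), c), b))))):
1. cons(a, m(cons(a, cons(b, b)), m(cons(cons(a, a), b), a, cons(cons(b, b), cons(b, cons(a, a)))), cons(cons(b, b), cons(b, cons(cons(cons(a, c), c), b)))))  →  cons(a, cons(cons(cons(a, c), c), b))   [R3 at 2]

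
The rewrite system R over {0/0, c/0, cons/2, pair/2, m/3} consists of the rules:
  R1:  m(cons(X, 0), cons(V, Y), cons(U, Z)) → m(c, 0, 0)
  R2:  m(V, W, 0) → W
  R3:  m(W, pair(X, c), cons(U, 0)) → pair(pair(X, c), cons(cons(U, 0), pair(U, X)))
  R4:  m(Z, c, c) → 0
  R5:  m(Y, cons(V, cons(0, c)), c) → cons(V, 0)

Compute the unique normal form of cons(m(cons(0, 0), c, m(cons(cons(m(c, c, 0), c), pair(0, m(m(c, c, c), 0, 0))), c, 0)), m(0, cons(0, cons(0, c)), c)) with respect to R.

1. cons(m(cons(0, 0), c, m(cons(cons(m(c, c, 0), c), pair(0, m(m(c, c, c), 0, 0))), c, 0)), m(0, cons(0, cons(0, c)), c))  →  cons(m(cons(0, 0), c, c), m(0, cons(0, cons(0, c)), c))   [R2 at 1.3]
2. cons(m(cons(0, 0), c, c), m(0, cons(0, cons(0, c)), c))  →  cons(0, m(0, cons(0, cons(0, c)), c))   [R4 at 1]
3. cons(0, m(0, cons(0, cons(0, c)), c))  →  cons(0, cons(0, 0))   [R5 at 2]

cons(0, cons(0, 0))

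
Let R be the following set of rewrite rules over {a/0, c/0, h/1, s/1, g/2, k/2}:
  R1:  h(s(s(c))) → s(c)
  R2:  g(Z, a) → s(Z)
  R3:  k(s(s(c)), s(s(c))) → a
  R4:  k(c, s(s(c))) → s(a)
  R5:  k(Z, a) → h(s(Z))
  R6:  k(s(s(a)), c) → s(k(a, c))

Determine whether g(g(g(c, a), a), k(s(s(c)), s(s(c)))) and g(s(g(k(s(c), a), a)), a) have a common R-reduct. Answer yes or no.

no — NF(t₁) = s(s(s(c))), NF(t₂) = s(s(s(s(c))))

Reduce t₁ = g(g(g(c, a), a), k(s(s(c)), s(s(c)))):
1. g(g(g(c, a), a), k(s(s(c)), s(s(c))))  →  g(s(g(c, a)), k(s(s(c)), s(s(c))))   [R2 at 1]
2. g(s(g(c, a)), k(s(s(c)), s(s(c))))  →  g(s(s(c)), k(s(s(c)), s(s(c))))   [R2 at 1.1]
3. g(s(s(c)), k(s(s(c)), s(s(c))))  →  g(s(s(c)), a)   [R3 at 2]
4. g(s(s(c)), a)  →  s(s(s(c)))   [R2 at ε]

Reduce t₂ = g(s(g(k(s(c), a), a)), a):
1. g(s(g(k(s(c), a), a)), a)  →  s(s(g(k(s(c), a), a)))   [R2 at ε]
2. s(s(g(k(s(c), a), a)))  →  s(s(s(k(s(c), a))))   [R2 at 1.1]
3. s(s(s(k(s(c), a))))  →  s(s(s(h(s(s(c))))))   [R5 at 1.1.1]
4. s(s(s(h(s(s(c))))))  →  s(s(s(s(c))))   [R1 at 1.1.1]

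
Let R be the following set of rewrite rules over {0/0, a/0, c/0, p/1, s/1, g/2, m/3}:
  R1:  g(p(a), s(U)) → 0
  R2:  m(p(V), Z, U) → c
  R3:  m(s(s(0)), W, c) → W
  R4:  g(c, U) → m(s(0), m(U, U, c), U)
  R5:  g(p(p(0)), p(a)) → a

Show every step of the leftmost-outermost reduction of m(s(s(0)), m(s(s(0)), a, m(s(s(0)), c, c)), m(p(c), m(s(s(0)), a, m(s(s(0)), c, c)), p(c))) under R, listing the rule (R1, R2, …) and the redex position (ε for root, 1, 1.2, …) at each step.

a

1. m(s(s(0)), m(s(s(0)), a, m(s(s(0)), c, c)), m(p(c), m(s(s(0)), a, m(s(s(0)), c, c)), p(c)))  →  m(s(s(0)), m(s(s(0)), a, c), m(p(c), m(s(s(0)), a, m(s(s(0)), c, c)), p(c)))   [R3 at 2.3]
2. m(s(s(0)), m(s(s(0)), a, c), m(p(c), m(s(s(0)), a, m(s(s(0)), c, c)), p(c)))  →  m(s(s(0)), a, m(p(c), m(s(s(0)), a, m(s(s(0)), c, c)), p(c)))   [R3 at 2]
3. m(s(s(0)), a, m(p(c), m(s(s(0)), a, m(s(s(0)), c, c)), p(c)))  →  m(s(s(0)), a, c)   [R2 at 3]
4. m(s(s(0)), a, c)  →  a   [R3 at ε]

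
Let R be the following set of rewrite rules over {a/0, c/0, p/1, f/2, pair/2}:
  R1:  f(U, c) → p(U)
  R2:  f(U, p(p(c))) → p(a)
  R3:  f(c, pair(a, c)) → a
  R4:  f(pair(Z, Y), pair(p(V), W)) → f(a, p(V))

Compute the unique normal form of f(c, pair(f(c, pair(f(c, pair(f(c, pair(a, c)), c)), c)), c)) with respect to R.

1. f(c, pair(f(c, pair(f(c, pair(f(c, pair(a, c)), c)), c)), c))  →  f(c, pair(f(c, pair(f(c, pair(a, c)), c)), c))   [R3 at 2.1.2.1.2.1]
2. f(c, pair(f(c, pair(f(c, pair(a, c)), c)), c))  →  f(c, pair(f(c, pair(a, c)), c))   [R3 at 2.1.2.1]
3. f(c, pair(f(c, pair(a, c)), c))  →  f(c, pair(a, c))   [R3 at 2.1]
4. f(c, pair(a, c))  →  a   [R3 at ε]

a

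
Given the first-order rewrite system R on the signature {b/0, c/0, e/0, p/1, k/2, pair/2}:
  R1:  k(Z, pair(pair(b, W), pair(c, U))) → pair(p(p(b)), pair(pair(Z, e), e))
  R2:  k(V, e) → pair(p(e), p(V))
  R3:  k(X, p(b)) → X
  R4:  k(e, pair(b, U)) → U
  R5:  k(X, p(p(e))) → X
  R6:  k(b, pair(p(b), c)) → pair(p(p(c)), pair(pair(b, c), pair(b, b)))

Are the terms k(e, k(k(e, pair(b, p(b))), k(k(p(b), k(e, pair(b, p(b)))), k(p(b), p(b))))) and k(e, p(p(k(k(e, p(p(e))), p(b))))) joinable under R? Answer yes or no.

Reduce t₁ = k(e, k(k(e, pair(b, p(b))), k(k(p(b), k(e, pair(b, p(b)))), k(p(b), p(b))))):
1. k(e, k(k(e, pair(b, p(b))), k(k(p(b), k(e, pair(b, p(b)))), k(p(b), p(b)))))  →  k(e, k(p(b), k(k(p(b), k(e, pair(b, p(b)))), k(p(b), p(b)))))   [R4 at 2.1]
2. k(e, k(p(b), k(k(p(b), k(e, pair(b, p(b)))), k(p(b), p(b)))))  →  k(e, k(p(b), k(k(p(b), p(b)), k(p(b), p(b)))))   [R4 at 2.2.1.2]
3. k(e, k(p(b), k(k(p(b), p(b)), k(p(b), p(b)))))  →  k(e, k(p(b), k(p(b), k(p(b), p(b)))))   [R3 at 2.2.1]
4. k(e, k(p(b), k(p(b), k(p(b), p(b)))))  →  k(e, k(p(b), k(p(b), p(b))))   [R3 at 2.2.2]
5. k(e, k(p(b), k(p(b), p(b))))  →  k(e, k(p(b), p(b)))   [R3 at 2.2]
6. k(e, k(p(b), p(b)))  →  k(e, p(b))   [R3 at 2]
7. k(e, p(b))  →  e   [R3 at ε]

Reduce t₂ = k(e, p(p(k(k(e, p(p(e))), p(b))))):
1. k(e, p(p(k(k(e, p(p(e))), p(b)))))  →  k(e, p(p(k(e, p(p(e))))))   [R3 at 2.1.1]
2. k(e, p(p(k(e, p(p(e))))))  →  k(e, p(p(e)))   [R5 at 2.1.1]
3. k(e, p(p(e)))  →  e   [R5 at ε]

yes — NF(t₁) = e, NF(t₂) = e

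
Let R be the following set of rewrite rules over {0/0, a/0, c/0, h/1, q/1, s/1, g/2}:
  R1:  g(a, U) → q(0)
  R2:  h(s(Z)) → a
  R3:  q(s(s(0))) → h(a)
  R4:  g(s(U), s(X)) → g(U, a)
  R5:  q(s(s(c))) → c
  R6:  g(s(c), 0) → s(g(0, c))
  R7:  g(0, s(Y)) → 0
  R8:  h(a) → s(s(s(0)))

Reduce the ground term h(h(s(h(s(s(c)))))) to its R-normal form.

1. h(h(s(h(s(s(c))))))  →  h(a)   [R2 at 1]
2. h(a)  →  s(s(s(0)))   [R8 at ε]

s(s(s(0)))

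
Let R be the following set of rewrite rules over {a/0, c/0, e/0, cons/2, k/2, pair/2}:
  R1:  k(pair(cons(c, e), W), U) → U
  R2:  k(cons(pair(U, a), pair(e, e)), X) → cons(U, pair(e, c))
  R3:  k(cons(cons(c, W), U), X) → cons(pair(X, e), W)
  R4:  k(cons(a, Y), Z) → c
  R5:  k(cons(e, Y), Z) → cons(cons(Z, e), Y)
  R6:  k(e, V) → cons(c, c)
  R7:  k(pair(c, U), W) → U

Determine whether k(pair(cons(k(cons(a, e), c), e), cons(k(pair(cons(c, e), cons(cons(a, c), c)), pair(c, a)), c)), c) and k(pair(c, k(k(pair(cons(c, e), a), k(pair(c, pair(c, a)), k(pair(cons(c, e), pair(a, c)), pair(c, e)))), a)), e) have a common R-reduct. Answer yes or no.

Reduce t₁ = k(pair(cons(k(cons(a, e), c), e), cons(k(pair(cons(c, e), cons(cons(a, c), c)), pair(c, a)), c)), c):
1. k(pair(cons(k(cons(a, e), c), e), cons(k(pair(cons(c, e), cons(cons(a, c), c)), pair(c, a)), c)), c)  →  k(pair(cons(c, e), cons(k(pair(cons(c, e), cons(cons(a, c), c)), pair(c, a)), c)), c)   [R4 at 1.1.1]
2. k(pair(cons(c, e), cons(k(pair(cons(c, e), cons(cons(a, c), c)), pair(c, a)), c)), c)  →  c   [R1 at ε]

Reduce t₂ = k(pair(c, k(k(pair(cons(c, e), a), k(pair(c, pair(c, a)), k(pair(cons(c, e), pair(a, c)), pair(c, e)))), a)), e):
1. k(pair(c, k(k(pair(cons(c, e), a), k(pair(c, pair(c, a)), k(pair(cons(c, e), pair(a, c)), pair(c, e)))), a)), e)  →  k(k(pair(cons(c, e), a), k(pair(c, pair(c, a)), k(pair(cons(c, e), pair(a, c)), pair(c, e)))), a)   [R7 at ε]
2. k(k(pair(cons(c, e), a), k(pair(c, pair(c, a)), k(pair(cons(c, e), pair(a, c)), pair(c, e)))), a)  →  k(k(pair(c, pair(c, a)), k(pair(cons(c, e), pair(a, c)), pair(c, e))), a)   [R1 at 1]
3. k(k(pair(c, pair(c, a)), k(pair(cons(c, e), pair(a, c)), pair(c, e))), a)  →  k(pair(c, a), a)   [R7 at 1]
4. k(pair(c, a), a)  →  a   [R7 at ε]

no — NF(t₁) = c, NF(t₂) = a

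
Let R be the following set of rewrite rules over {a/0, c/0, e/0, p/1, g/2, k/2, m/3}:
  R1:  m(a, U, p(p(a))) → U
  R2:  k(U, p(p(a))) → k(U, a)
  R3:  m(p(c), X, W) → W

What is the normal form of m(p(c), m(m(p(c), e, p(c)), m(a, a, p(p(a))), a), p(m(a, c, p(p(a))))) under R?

p(c)

1. m(p(c), m(m(p(c), e, p(c)), m(a, a, p(p(a))), a), p(m(a, c, p(p(a)))))  →  p(m(a, c, p(p(a))))   [R3 at ε]
2. p(m(a, c, p(p(a))))  →  p(c)   [R1 at 1]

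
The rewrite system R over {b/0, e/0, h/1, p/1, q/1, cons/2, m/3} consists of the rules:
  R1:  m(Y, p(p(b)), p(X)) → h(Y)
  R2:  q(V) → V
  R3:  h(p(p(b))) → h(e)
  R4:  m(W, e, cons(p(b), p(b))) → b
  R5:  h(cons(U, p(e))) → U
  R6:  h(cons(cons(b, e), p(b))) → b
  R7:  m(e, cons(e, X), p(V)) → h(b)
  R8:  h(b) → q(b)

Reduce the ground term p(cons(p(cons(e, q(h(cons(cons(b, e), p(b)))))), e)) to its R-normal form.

1. p(cons(p(cons(e, q(h(cons(cons(b, e), p(b)))))), e))  →  p(cons(p(cons(e, h(cons(cons(b, e), p(b))))), e))   [R2 at 1.1.1.2]
2. p(cons(p(cons(e, h(cons(cons(b, e), p(b))))), e))  →  p(cons(p(cons(e, b)), e))   [R6 at 1.1.1.2]

p(cons(p(cons(e, b)), e))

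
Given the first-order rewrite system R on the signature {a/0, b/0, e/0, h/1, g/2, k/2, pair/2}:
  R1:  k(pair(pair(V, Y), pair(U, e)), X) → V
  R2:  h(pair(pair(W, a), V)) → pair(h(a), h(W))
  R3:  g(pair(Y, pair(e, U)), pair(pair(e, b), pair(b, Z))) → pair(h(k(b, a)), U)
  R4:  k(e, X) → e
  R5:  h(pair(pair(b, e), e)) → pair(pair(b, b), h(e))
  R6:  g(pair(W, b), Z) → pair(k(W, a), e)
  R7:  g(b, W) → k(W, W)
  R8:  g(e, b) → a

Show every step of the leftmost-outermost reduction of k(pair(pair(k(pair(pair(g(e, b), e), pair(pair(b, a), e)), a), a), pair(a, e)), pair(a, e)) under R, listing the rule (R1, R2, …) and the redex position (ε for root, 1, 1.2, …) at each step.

a

1. k(pair(pair(k(pair(pair(g(e, b), e), pair(pair(b, a), e)), a), a), pair(a, e)), pair(a, e))  →  k(pair(pair(g(e, b), e), pair(pair(b, a), e)), a)   [R1 at ε]
2. k(pair(pair(g(e, b), e), pair(pair(b, a), e)), a)  →  g(e, b)   [R1 at ε]
3. g(e, b)  →  a   [R8 at ε]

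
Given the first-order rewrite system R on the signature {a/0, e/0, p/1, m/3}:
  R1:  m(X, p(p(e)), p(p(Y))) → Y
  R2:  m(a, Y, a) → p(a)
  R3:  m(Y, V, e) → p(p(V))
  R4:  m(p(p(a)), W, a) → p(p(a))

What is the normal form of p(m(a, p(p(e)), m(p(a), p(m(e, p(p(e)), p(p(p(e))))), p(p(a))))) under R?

1. p(m(a, p(p(e)), m(p(a), p(m(e, p(p(e)), p(p(p(e))))), p(p(a)))))  →  p(m(a, p(p(e)), m(p(a), p(p(e)), p(p(a)))))   [R1 at 1.3.2.1]
2. p(m(a, p(p(e)), m(p(a), p(p(e)), p(p(a)))))  →  p(m(a, p(p(e)), a))   [R1 at 1.3]
3. p(m(a, p(p(e)), a))  →  p(p(a))   [R2 at 1]

p(p(a))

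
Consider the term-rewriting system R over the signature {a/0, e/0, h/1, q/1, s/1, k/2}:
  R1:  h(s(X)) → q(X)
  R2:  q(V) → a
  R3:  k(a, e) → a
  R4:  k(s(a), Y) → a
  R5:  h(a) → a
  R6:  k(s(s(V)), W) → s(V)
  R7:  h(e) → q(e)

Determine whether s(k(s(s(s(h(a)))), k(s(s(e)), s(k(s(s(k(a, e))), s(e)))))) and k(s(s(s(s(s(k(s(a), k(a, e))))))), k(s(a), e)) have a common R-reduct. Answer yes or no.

no — NF(t₁) = s(s(s(a))), NF(t₂) = s(s(s(s(a))))

Reduce t₁ = s(k(s(s(s(h(a)))), k(s(s(e)), s(k(s(s(k(a, e))), s(e)))))):
1. s(k(s(s(s(h(a)))), k(s(s(e)), s(k(s(s(k(a, e))), s(e))))))  →  s(s(s(h(a))))   [R6 at 1]
2. s(s(s(h(a))))  →  s(s(s(a)))   [R5 at 1.1.1]

Reduce t₂ = k(s(s(s(s(s(k(s(a), k(a, e))))))), k(s(a), e)):
1. k(s(s(s(s(s(k(s(a), k(a, e))))))), k(s(a), e))  →  s(s(s(s(k(s(a), k(a, e))))))   [R6 at ε]
2. s(s(s(s(k(s(a), k(a, e))))))  →  s(s(s(s(a))))   [R4 at 1.1.1.1]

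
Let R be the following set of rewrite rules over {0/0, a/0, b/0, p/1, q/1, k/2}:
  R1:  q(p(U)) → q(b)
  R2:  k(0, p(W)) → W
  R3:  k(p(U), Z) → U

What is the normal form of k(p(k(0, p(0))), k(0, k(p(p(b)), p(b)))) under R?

0

1. k(p(k(0, p(0))), k(0, k(p(p(b)), p(b))))  →  k(0, p(0))   [R3 at ε]
2. k(0, p(0))  →  0   [R2 at ε]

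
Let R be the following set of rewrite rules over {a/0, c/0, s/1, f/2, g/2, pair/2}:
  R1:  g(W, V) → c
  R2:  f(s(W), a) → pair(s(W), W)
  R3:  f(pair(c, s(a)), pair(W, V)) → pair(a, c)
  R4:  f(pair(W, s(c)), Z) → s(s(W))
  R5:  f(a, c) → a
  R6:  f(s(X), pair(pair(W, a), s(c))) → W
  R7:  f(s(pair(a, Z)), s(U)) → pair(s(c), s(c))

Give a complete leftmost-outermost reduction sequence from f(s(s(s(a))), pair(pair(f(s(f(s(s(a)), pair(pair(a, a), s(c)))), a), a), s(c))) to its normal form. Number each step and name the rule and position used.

1. f(s(s(s(a))), pair(pair(f(s(f(s(s(a)), pair(pair(a, a), s(c)))), a), a), s(c)))  →  f(s(f(s(s(a)), pair(pair(a, a), s(c)))), a)   [R6 at ε]
2. f(s(f(s(s(a)), pair(pair(a, a), s(c)))), a)  →  pair(s(f(s(s(a)), pair(pair(a, a), s(c)))), f(s(s(a)), pair(pair(a, a), s(c))))   [R2 at ε]
3. pair(s(f(s(s(a)), pair(pair(a, a), s(c)))), f(s(s(a)), pair(pair(a, a), s(c))))  →  pair(s(a), f(s(s(a)), pair(pair(a, a), s(c))))   [R6 at 1.1]
4. pair(s(a), f(s(s(a)), pair(pair(a, a), s(c))))  →  pair(s(a), a)   [R6 at 2]

pair(s(a), a)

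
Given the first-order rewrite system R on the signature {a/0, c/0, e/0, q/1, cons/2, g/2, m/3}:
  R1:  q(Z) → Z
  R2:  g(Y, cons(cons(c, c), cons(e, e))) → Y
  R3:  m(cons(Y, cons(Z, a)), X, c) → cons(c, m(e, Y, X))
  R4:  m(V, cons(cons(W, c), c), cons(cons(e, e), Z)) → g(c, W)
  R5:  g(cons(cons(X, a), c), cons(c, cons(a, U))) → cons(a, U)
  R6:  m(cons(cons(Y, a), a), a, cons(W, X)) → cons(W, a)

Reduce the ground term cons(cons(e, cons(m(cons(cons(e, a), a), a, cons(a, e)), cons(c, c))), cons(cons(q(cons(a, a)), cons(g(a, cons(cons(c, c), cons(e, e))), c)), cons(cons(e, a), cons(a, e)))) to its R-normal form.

cons(cons(e, cons(cons(a, a), cons(c, c))), cons(cons(cons(a, a), cons(a, c)), cons(cons(e, a), cons(a, e))))

1. cons(cons(e, cons(m(cons(cons(e, a), a), a, cons(a, e)), cons(c, c))), cons(cons(q(cons(a, a)), cons(g(a, cons(cons(c, c), cons(e, e))), c)), cons(cons(e, a), cons(a, e))))  →  cons(cons(e, cons(cons(a, a), cons(c, c))), cons(cons(q(cons(a, a)), cons(g(a, cons(cons(c, c), cons(e, e))), c)), cons(cons(e, a), cons(a, e))))   [R6 at 1.2.1]
2. cons(cons(e, cons(cons(a, a), cons(c, c))), cons(cons(q(cons(a, a)), cons(g(a, cons(cons(c, c), cons(e, e))), c)), cons(cons(e, a), cons(a, e))))  →  cons(cons(e, cons(cons(a, a), cons(c, c))), cons(cons(cons(a, a), cons(g(a, cons(cons(c, c), cons(e, e))), c)), cons(cons(e, a), cons(a, e))))   [R1 at 2.1.1]
3. cons(cons(e, cons(cons(a, a), cons(c, c))), cons(cons(cons(a, a), cons(g(a, cons(cons(c, c), cons(e, e))), c)), cons(cons(e, a), cons(a, e))))  →  cons(cons(e, cons(cons(a, a), cons(c, c))), cons(cons(cons(a, a), cons(a, c)), cons(cons(e, a), cons(a, e))))   [R2 at 2.1.2.1]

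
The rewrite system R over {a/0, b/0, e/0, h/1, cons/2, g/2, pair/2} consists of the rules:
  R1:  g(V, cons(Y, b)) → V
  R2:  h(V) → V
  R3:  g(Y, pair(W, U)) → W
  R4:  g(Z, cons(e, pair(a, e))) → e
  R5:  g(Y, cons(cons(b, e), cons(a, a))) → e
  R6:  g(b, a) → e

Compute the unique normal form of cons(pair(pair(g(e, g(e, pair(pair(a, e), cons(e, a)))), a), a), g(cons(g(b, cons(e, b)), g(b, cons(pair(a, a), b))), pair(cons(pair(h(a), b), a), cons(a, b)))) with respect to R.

cons(pair(pair(a, a), a), cons(pair(a, b), a))

1. cons(pair(pair(g(e, g(e, pair(pair(a, e), cons(e, a)))), a), a), g(cons(g(b, cons(e, b)), g(b, cons(pair(a, a), b))), pair(cons(pair(h(a), b), a), cons(a, b))))  →  cons(pair(pair(g(e, pair(a, e)), a), a), g(cons(g(b, cons(e, b)), g(b, cons(pair(a, a), b))), pair(cons(pair(h(a), b), a), cons(a, b))))   [R3 at 1.1.1.2]
2. cons(pair(pair(g(e, pair(a, e)), a), a), g(cons(g(b, cons(e, b)), g(b, cons(pair(a, a), b))), pair(cons(pair(h(a), b), a), cons(a, b))))  →  cons(pair(pair(a, a), a), g(cons(g(b, cons(e, b)), g(b, cons(pair(a, a), b))), pair(cons(pair(h(a), b), a), cons(a, b))))   [R3 at 1.1.1]
3. cons(pair(pair(a, a), a), g(cons(g(b, cons(e, b)), g(b, cons(pair(a, a), b))), pair(cons(pair(h(a), b), a), cons(a, b))))  →  cons(pair(pair(a, a), a), cons(pair(h(a), b), a))   [R3 at 2]
4. cons(pair(pair(a, a), a), cons(pair(h(a), b), a))  →  cons(pair(pair(a, a), a), cons(pair(a, b), a))   [R2 at 2.1.1]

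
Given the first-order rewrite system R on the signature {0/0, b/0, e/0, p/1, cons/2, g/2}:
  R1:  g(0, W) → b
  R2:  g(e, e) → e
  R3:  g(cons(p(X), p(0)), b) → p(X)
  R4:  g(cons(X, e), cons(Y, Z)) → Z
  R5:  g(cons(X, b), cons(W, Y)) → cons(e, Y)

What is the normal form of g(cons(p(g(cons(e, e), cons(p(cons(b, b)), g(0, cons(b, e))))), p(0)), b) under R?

p(b)

1. g(cons(p(g(cons(e, e), cons(p(cons(b, b)), g(0, cons(b, e))))), p(0)), b)  →  p(g(cons(e, e), cons(p(cons(b, b)), g(0, cons(b, e)))))   [R3 at ε]
2. p(g(cons(e, e), cons(p(cons(b, b)), g(0, cons(b, e)))))  →  p(g(0, cons(b, e)))   [R4 at 1]
3. p(g(0, cons(b, e)))  →  p(b)   [R1 at 1]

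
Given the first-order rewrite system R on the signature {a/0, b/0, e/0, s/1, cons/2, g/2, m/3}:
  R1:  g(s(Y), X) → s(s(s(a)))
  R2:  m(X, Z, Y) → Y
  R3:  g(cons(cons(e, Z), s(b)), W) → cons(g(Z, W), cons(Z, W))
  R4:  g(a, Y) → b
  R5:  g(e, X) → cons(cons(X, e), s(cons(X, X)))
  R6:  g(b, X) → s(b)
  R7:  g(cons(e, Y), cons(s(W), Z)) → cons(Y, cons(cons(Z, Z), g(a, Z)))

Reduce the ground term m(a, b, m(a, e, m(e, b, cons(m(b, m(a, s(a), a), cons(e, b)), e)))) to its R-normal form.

1. m(a, b, m(a, e, m(e, b, cons(m(b, m(a, s(a), a), cons(e, b)), e))))  →  m(a, e, m(e, b, cons(m(b, m(a, s(a), a), cons(e, b)), e)))   [R2 at ε]
2. m(a, e, m(e, b, cons(m(b, m(a, s(a), a), cons(e, b)), e)))  →  m(e, b, cons(m(b, m(a, s(a), a), cons(e, b)), e))   [R2 at ε]
3. m(e, b, cons(m(b, m(a, s(a), a), cons(e, b)), e))  →  cons(m(b, m(a, s(a), a), cons(e, b)), e)   [R2 at ε]
4. cons(m(b, m(a, s(a), a), cons(e, b)), e)  →  cons(cons(e, b), e)   [R2 at 1]

cons(cons(e, b), e)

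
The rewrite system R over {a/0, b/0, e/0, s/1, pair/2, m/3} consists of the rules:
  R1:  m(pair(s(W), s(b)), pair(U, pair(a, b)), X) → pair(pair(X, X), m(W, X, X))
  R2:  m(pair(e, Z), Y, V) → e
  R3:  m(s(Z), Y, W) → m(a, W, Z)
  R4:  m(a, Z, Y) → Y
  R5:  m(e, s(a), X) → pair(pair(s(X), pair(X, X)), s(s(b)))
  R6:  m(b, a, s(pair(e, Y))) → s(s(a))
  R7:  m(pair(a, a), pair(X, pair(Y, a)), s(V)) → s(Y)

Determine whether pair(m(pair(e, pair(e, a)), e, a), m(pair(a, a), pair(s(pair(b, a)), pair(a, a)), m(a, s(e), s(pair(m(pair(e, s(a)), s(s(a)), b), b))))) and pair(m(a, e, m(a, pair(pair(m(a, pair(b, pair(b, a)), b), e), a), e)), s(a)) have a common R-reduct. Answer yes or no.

Reduce t₁ = pair(m(pair(e, pair(e, a)), e, a), m(pair(a, a), pair(s(pair(b, a)), pair(a, a)), m(a, s(e), s(pair(m(pair(e, s(a)), s(s(a)), b), b))))):
1. pair(m(pair(e, pair(e, a)), e, a), m(pair(a, a), pair(s(pair(b, a)), pair(a, a)), m(a, s(e), s(pair(m(pair(e, s(a)), s(s(a)), b), b)))))  →  pair(e, m(pair(a, a), pair(s(pair(b, a)), pair(a, a)), m(a, s(e), s(pair(m(pair(e, s(a)), s(s(a)), b), b)))))   [R2 at 1]
2. pair(e, m(pair(a, a), pair(s(pair(b, a)), pair(a, a)), m(a, s(e), s(pair(m(pair(e, s(a)), s(s(a)), b), b)))))  →  pair(e, m(pair(a, a), pair(s(pair(b, a)), pair(a, a)), s(pair(m(pair(e, s(a)), s(s(a)), b), b))))   [R4 at 2.3]
3. pair(e, m(pair(a, a), pair(s(pair(b, a)), pair(a, a)), s(pair(m(pair(e, s(a)), s(s(a)), b), b))))  →  pair(e, s(a))   [R7 at 2]

Reduce t₂ = pair(m(a, e, m(a, pair(pair(m(a, pair(b, pair(b, a)), b), e), a), e)), s(a)):
1. pair(m(a, e, m(a, pair(pair(m(a, pair(b, pair(b, a)), b), e), a), e)), s(a))  →  pair(m(a, pair(pair(m(a, pair(b, pair(b, a)), b), e), a), e), s(a))   [R4 at 1]
2. pair(m(a, pair(pair(m(a, pair(b, pair(b, a)), b), e), a), e), s(a))  →  pair(e, s(a))   [R4 at 1]

yes — NF(t₁) = pair(e, s(a)), NF(t₂) = pair(e, s(a))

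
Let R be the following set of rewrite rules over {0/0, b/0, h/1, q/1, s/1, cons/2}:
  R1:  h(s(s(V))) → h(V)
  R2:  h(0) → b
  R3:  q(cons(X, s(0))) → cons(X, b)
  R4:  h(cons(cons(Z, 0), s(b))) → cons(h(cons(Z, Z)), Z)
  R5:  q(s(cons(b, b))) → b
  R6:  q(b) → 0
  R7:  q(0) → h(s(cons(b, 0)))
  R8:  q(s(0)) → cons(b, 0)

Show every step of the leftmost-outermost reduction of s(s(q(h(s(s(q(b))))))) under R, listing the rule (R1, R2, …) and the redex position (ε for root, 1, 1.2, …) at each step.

1. s(s(q(h(s(s(q(b)))))))  →  s(s(q(h(q(b)))))   [R1 at 1.1.1]
2. s(s(q(h(q(b)))))  →  s(s(q(h(0))))   [R6 at 1.1.1.1]
3. s(s(q(h(0))))  →  s(s(q(b)))   [R2 at 1.1.1]
4. s(s(q(b)))  →  s(s(0))   [R6 at 1.1]

s(s(0))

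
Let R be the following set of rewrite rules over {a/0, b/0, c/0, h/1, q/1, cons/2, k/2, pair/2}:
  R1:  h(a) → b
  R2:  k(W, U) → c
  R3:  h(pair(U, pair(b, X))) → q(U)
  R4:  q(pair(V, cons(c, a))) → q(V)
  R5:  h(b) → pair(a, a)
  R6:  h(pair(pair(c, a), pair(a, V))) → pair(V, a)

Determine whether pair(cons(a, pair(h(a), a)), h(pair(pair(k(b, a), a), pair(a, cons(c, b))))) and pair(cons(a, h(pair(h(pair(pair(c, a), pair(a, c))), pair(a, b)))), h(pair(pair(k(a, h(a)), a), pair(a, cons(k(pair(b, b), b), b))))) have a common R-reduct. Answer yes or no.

yes — NF(t₁) = pair(cons(a, pair(b, a)), pair(cons(c, b), a)), NF(t₂) = pair(cons(a, pair(b, a)), pair(cons(c, b), a))

Reduce t₁ = pair(cons(a, pair(h(a), a)), h(pair(pair(k(b, a), a), pair(a, cons(c, b))))):
1. pair(cons(a, pair(h(a), a)), h(pair(pair(k(b, a), a), pair(a, cons(c, b)))))  →  pair(cons(a, pair(b, a)), h(pair(pair(k(b, a), a), pair(a, cons(c, b)))))   [R1 at 1.2.1]
2. pair(cons(a, pair(b, a)), h(pair(pair(k(b, a), a), pair(a, cons(c, b)))))  →  pair(cons(a, pair(b, a)), h(pair(pair(c, a), pair(a, cons(c, b)))))   [R2 at 2.1.1.1]
3. pair(cons(a, pair(b, a)), h(pair(pair(c, a), pair(a, cons(c, b)))))  →  pair(cons(a, pair(b, a)), pair(cons(c, b), a))   [R6 at 2]

Reduce t₂ = pair(cons(a, h(pair(h(pair(pair(c, a), pair(a, c))), pair(a, b)))), h(pair(pair(k(a, h(a)), a), pair(a, cons(k(pair(b, b), b), b))))):
1. pair(cons(a, h(pair(h(pair(pair(c, a), pair(a, c))), pair(a, b)))), h(pair(pair(k(a, h(a)), a), pair(a, cons(k(pair(b, b), b), b)))))  →  pair(cons(a, h(pair(pair(c, a), pair(a, b)))), h(pair(pair(k(a, h(a)), a), pair(a, cons(k(pair(b, b), b), b)))))   [R6 at 1.2.1.1]
2. pair(cons(a, h(pair(pair(c, a), pair(a, b)))), h(pair(pair(k(a, h(a)), a), pair(a, cons(k(pair(b, b), b), b)))))  →  pair(cons(a, pair(b, a)), h(pair(pair(k(a, h(a)), a), pair(a, cons(k(pair(b, b), b), b)))))   [R6 at 1.2]
3. pair(cons(a, pair(b, a)), h(pair(pair(k(a, h(a)), a), pair(a, cons(k(pair(b, b), b), b)))))  →  pair(cons(a, pair(b, a)), h(pair(pair(c, a), pair(a, cons(k(pair(b, b), b), b)))))   [R2 at 2.1.1.1]
4. pair(cons(a, pair(b, a)), h(pair(pair(c, a), pair(a, cons(k(pair(b, b), b), b)))))  →  pair(cons(a, pair(b, a)), pair(cons(k(pair(b, b), b), b), a))   [R6 at 2]
5. pair(cons(a, pair(b, a)), pair(cons(k(pair(b, b), b), b), a))  →  pair(cons(a, pair(b, a)), pair(cons(c, b), a))   [R2 at 2.1.1]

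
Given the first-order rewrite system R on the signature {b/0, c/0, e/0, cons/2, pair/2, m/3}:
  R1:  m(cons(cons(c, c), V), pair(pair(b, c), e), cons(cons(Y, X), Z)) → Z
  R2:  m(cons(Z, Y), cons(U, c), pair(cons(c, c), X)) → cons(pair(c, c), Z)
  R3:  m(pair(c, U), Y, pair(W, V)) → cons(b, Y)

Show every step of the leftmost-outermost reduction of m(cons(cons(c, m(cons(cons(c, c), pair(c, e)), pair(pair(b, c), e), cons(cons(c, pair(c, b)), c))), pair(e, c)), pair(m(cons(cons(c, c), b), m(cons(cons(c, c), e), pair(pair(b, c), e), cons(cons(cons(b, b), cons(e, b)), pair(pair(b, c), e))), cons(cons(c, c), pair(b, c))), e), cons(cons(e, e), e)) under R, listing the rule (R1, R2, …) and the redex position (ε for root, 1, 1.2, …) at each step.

e

1. m(cons(cons(c, m(cons(cons(c, c), pair(c, e)), pair(pair(b, c), e), cons(cons(c, pair(c, b)), c))), pair(e, c)), pair(m(cons(cons(c, c), b), m(cons(cons(c, c), e), pair(pair(b, c), e), cons(cons(cons(b, b), cons(e, b)), pair(pair(b, c), e))), cons(cons(c, c), pair(b, c))), e), cons(cons(e, e), e))  →  m(cons(cons(c, c), pair(e, c)), pair(m(cons(cons(c, c), b), m(cons(cons(c, c), e), pair(pair(b, c), e), cons(cons(cons(b, b), cons(e, b)), pair(pair(b, c), e))), cons(cons(c, c), pair(b, c))), e), cons(cons(e, e), e))   [R1 at 1.1.2]
2. m(cons(cons(c, c), pair(e, c)), pair(m(cons(cons(c, c), b), m(cons(cons(c, c), e), pair(pair(b, c), e), cons(cons(cons(b, b), cons(e, b)), pair(pair(b, c), e))), cons(cons(c, c), pair(b, c))), e), cons(cons(e, e), e))  →  m(cons(cons(c, c), pair(e, c)), pair(m(cons(cons(c, c), b), pair(pair(b, c), e), cons(cons(c, c), pair(b, c))), e), cons(cons(e, e), e))   [R1 at 2.1.2]
3. m(cons(cons(c, c), pair(e, c)), pair(m(cons(cons(c, c), b), pair(pair(b, c), e), cons(cons(c, c), pair(b, c))), e), cons(cons(e, e), e))  →  m(cons(cons(c, c), pair(e, c)), pair(pair(b, c), e), cons(cons(e, e), e))   [R1 at 2.1]
4. m(cons(cons(c, c), pair(e, c)), pair(pair(b, c), e), cons(cons(e, e), e))  →  e   [R1 at ε]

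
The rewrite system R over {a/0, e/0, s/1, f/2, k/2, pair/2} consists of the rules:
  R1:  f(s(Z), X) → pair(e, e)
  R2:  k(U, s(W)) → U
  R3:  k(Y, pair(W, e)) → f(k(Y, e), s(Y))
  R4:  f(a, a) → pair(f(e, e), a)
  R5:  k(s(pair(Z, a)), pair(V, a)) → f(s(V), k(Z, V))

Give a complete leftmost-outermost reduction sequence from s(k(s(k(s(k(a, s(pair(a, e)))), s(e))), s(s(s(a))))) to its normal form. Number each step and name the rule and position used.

1. s(k(s(k(s(k(a, s(pair(a, e)))), s(e))), s(s(s(a)))))  →  s(s(k(s(k(a, s(pair(a, e)))), s(e))))   [R2 at 1]
2. s(s(k(s(k(a, s(pair(a, e)))), s(e))))  →  s(s(s(k(a, s(pair(a, e))))))   [R2 at 1.1]
3. s(s(s(k(a, s(pair(a, e))))))  →  s(s(s(a)))   [R2 at 1.1.1]

s(s(s(a)))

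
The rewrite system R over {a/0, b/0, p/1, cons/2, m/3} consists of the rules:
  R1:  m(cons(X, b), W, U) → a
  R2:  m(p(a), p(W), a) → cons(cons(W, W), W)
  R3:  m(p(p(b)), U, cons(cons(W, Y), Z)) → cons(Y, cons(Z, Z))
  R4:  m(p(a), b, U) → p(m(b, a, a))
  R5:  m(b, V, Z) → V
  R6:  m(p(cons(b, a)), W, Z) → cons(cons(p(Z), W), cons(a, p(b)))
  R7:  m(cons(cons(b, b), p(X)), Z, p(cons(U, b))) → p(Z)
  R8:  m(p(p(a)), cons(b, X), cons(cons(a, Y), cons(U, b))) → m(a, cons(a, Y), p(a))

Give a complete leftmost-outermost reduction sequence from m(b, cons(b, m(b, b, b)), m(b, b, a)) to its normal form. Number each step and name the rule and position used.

1. m(b, cons(b, m(b, b, b)), m(b, b, a))  →  cons(b, m(b, b, b))   [R5 at ε]
2. cons(b, m(b, b, b))  →  cons(b, b)   [R5 at 2]

cons(b, b)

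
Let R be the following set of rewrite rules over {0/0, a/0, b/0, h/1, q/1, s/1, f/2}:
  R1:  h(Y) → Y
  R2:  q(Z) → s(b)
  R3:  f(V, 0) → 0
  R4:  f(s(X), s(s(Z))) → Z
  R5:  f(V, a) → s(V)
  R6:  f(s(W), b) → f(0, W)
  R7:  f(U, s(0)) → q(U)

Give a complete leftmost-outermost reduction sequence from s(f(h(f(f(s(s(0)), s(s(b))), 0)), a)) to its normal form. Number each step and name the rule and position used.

1. s(f(h(f(f(s(s(0)), s(s(b))), 0)), a))  →  s(s(h(f(f(s(s(0)), s(s(b))), 0))))   [R5 at 1]
2. s(s(h(f(f(s(s(0)), s(s(b))), 0))))  →  s(s(f(f(s(s(0)), s(s(b))), 0)))   [R1 at 1.1]
3. s(s(f(f(s(s(0)), s(s(b))), 0)))  →  s(s(0))   [R3 at 1.1]

s(s(0))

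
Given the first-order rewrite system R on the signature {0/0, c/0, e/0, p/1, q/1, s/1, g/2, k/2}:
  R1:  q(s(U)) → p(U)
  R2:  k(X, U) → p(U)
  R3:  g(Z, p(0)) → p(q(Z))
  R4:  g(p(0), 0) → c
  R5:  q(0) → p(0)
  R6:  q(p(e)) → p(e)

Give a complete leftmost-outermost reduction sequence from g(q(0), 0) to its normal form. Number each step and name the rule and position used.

1. g(q(0), 0)  →  g(p(0), 0)   [R5 at 1]
2. g(p(0), 0)  →  c   [R4 at ε]

c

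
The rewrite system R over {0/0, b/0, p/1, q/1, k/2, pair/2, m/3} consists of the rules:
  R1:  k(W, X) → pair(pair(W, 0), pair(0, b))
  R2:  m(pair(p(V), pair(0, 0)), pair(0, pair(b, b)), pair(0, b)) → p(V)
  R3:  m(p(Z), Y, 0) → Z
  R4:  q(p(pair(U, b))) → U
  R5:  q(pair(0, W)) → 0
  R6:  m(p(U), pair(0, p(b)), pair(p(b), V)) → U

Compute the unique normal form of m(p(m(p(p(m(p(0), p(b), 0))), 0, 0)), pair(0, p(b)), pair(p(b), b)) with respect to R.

1. m(p(m(p(p(m(p(0), p(b), 0))), 0, 0)), pair(0, p(b)), pair(p(b), b))  →  m(p(p(m(p(0), p(b), 0))), 0, 0)   [R6 at ε]
2. m(p(p(m(p(0), p(b), 0))), 0, 0)  →  p(m(p(0), p(b), 0))   [R3 at ε]
3. p(m(p(0), p(b), 0))  →  p(0)   [R3 at 1]

p(0)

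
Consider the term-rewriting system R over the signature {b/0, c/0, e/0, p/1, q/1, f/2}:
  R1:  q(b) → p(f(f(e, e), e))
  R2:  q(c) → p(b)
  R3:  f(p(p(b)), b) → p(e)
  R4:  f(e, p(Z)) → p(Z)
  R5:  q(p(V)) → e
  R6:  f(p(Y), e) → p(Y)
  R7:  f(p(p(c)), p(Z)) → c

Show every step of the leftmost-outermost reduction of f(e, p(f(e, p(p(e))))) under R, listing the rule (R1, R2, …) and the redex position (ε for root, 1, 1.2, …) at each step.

p(p(p(e)))

1. f(e, p(f(e, p(p(e)))))  →  p(f(e, p(p(e))))   [R4 at ε]
2. p(f(e, p(p(e))))  →  p(p(p(e)))   [R4 at 1]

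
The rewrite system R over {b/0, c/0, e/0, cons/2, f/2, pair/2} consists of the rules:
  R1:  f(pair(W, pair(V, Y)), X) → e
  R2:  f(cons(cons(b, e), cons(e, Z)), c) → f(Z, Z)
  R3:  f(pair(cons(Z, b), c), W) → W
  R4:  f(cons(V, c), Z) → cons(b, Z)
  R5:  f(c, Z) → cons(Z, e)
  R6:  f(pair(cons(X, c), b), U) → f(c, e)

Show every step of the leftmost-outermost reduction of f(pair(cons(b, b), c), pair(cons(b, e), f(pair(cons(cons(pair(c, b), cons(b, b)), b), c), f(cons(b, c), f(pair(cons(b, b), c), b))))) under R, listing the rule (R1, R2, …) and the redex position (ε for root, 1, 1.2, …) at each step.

pair(cons(b, e), cons(b, b))

1. f(pair(cons(b, b), c), pair(cons(b, e), f(pair(cons(cons(pair(c, b), cons(b, b)), b), c), f(cons(b, c), f(pair(cons(b, b), c), b)))))  →  pair(cons(b, e), f(pair(cons(cons(pair(c, b), cons(b, b)), b), c), f(cons(b, c), f(pair(cons(b, b), c), b))))   [R3 at ε]
2. pair(cons(b, e), f(pair(cons(cons(pair(c, b), cons(b, b)), b), c), f(cons(b, c), f(pair(cons(b, b), c), b))))  →  pair(cons(b, e), f(cons(b, c), f(pair(cons(b, b), c), b)))   [R3 at 2]
3. pair(cons(b, e), f(cons(b, c), f(pair(cons(b, b), c), b)))  →  pair(cons(b, e), cons(b, f(pair(cons(b, b), c), b)))   [R4 at 2]
4. pair(cons(b, e), cons(b, f(pair(cons(b, b), c), b)))  →  pair(cons(b, e), cons(b, b))   [R3 at 2.2]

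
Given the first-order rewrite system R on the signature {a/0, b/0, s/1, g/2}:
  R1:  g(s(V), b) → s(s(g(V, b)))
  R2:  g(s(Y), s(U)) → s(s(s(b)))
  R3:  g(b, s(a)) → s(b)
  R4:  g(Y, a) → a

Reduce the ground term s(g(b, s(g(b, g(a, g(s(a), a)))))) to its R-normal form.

1. s(g(b, s(g(b, g(a, g(s(a), a))))))  →  s(g(b, s(g(b, g(a, a)))))   [R4 at 1.2.1.2.2]
2. s(g(b, s(g(b, g(a, a)))))  →  s(g(b, s(g(b, a))))   [R4 at 1.2.1.2]
3. s(g(b, s(g(b, a))))  →  s(g(b, s(a)))   [R4 at 1.2.1]
4. s(g(b, s(a)))  →  s(s(b))   [R3 at 1]

s(s(b))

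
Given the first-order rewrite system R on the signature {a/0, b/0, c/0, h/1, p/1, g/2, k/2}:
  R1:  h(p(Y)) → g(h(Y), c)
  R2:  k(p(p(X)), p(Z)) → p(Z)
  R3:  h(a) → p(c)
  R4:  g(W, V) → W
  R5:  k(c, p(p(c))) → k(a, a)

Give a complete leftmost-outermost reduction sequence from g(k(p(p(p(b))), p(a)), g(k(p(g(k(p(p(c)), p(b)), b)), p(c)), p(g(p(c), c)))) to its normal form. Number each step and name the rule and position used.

p(a)

1. g(k(p(p(p(b))), p(a)), g(k(p(g(k(p(p(c)), p(b)), b)), p(c)), p(g(p(c), c))))  →  k(p(p(p(b))), p(a))   [R4 at ε]
2. k(p(p(p(b))), p(a))  →  p(a)   [R2 at ε]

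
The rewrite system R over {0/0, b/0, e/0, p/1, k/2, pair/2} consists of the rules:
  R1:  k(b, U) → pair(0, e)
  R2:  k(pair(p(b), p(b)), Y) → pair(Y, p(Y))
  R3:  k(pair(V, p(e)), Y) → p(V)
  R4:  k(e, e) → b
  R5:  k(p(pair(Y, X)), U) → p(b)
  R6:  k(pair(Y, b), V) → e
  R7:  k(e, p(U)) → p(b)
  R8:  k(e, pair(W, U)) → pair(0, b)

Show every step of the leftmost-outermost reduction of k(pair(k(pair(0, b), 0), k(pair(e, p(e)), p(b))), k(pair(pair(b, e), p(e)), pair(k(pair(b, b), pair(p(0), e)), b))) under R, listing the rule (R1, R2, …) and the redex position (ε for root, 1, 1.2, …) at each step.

p(e)

1. k(pair(k(pair(0, b), 0), k(pair(e, p(e)), p(b))), k(pair(pair(b, e), p(e)), pair(k(pair(b, b), pair(p(0), e)), b)))  →  k(pair(e, k(pair(e, p(e)), p(b))), k(pair(pair(b, e), p(e)), pair(k(pair(b, b), pair(p(0), e)), b)))   [R6 at 1.1]
2. k(pair(e, k(pair(e, p(e)), p(b))), k(pair(pair(b, e), p(e)), pair(k(pair(b, b), pair(p(0), e)), b)))  →  k(pair(e, p(e)), k(pair(pair(b, e), p(e)), pair(k(pair(b, b), pair(p(0), e)), b)))   [R3 at 1.2]
3. k(pair(e, p(e)), k(pair(pair(b, e), p(e)), pair(k(pair(b, b), pair(p(0), e)), b)))  →  p(e)   [R3 at ε]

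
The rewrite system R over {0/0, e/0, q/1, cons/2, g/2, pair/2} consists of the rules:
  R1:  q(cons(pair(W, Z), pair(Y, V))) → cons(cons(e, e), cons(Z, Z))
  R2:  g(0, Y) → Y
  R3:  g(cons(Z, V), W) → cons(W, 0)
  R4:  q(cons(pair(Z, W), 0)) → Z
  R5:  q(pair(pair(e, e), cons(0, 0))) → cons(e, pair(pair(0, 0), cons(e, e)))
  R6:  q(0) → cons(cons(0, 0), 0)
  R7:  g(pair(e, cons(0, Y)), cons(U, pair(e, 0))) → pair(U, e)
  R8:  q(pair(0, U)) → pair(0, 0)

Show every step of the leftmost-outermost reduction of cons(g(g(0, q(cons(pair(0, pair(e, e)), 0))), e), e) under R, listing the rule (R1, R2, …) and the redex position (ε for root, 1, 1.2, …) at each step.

1. cons(g(g(0, q(cons(pair(0, pair(e, e)), 0))), e), e)  →  cons(g(q(cons(pair(0, pair(e, e)), 0)), e), e)   [R2 at 1.1]
2. cons(g(q(cons(pair(0, pair(e, e)), 0)), e), e)  →  cons(g(0, e), e)   [R4 at 1.1]
3. cons(g(0, e), e)  →  cons(e, e)   [R2 at 1]

cons(e, e)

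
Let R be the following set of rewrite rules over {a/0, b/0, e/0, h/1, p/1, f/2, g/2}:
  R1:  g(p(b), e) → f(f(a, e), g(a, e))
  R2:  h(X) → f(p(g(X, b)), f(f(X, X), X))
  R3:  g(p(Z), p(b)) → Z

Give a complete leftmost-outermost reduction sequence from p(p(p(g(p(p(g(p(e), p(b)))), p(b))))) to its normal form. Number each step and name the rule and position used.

1. p(p(p(g(p(p(g(p(e), p(b)))), p(b)))))  →  p(p(p(p(g(p(e), p(b))))))   [R3 at 1.1.1]
2. p(p(p(p(g(p(e), p(b))))))  →  p(p(p(p(e))))   [R3 at 1.1.1.1]

p(p(p(p(e))))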